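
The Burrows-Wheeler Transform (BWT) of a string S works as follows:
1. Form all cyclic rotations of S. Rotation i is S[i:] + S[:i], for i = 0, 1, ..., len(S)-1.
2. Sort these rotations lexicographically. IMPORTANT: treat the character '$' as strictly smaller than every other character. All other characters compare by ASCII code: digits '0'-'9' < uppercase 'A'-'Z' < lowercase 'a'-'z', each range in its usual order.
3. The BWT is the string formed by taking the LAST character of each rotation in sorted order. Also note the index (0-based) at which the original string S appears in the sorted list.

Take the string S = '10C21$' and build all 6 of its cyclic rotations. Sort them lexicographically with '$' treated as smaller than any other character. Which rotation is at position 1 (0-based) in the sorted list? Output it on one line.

Answer: 0C21$1

Derivation:
All 6 rotations (rotation i = S[i:]+S[:i]):
  rot[0] = 10C21$
  rot[1] = 0C21$1
  rot[2] = C21$10
  rot[3] = 21$10C
  rot[4] = 1$10C2
  rot[5] = $10C21
Sorted (with $ < everything):
  sorted[0] = $10C21
  sorted[1] = 0C21$1
  sorted[2] = 1$10C2
  sorted[3] = 10C21$
  sorted[4] = 21$10C
  sorted[5] = C21$10
sorted[1] = 0C21$1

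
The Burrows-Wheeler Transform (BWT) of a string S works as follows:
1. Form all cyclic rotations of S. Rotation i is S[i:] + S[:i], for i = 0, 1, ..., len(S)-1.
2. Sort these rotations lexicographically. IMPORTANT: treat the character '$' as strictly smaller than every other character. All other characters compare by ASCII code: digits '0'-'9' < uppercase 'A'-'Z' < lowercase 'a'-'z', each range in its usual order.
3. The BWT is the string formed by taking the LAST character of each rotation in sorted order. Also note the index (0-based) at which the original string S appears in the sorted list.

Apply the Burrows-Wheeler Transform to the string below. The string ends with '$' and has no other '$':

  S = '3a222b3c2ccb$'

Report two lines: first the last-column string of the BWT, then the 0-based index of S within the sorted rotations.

Answer: ba22c$b3c23c2
5

Derivation:
All 13 rotations (rotation i = S[i:]+S[:i]):
  rot[0] = 3a222b3c2ccb$
  rot[1] = a222b3c2ccb$3
  rot[2] = 222b3c2ccb$3a
  rot[3] = 22b3c2ccb$3a2
  rot[4] = 2b3c2ccb$3a22
  rot[5] = b3c2ccb$3a222
  rot[6] = 3c2ccb$3a222b
  rot[7] = c2ccb$3a222b3
  rot[8] = 2ccb$3a222b3c
  rot[9] = ccb$3a222b3c2
  rot[10] = cb$3a222b3c2c
  rot[11] = b$3a222b3c2cc
  rot[12] = $3a222b3c2ccb
Sorted (with $ < everything):
  sorted[0] = $3a222b3c2ccb  (last char: 'b')
  sorted[1] = 222b3c2ccb$3a  (last char: 'a')
  sorted[2] = 22b3c2ccb$3a2  (last char: '2')
  sorted[3] = 2b3c2ccb$3a22  (last char: '2')
  sorted[4] = 2ccb$3a222b3c  (last char: 'c')
  sorted[5] = 3a222b3c2ccb$  (last char: '$')
  sorted[6] = 3c2ccb$3a222b  (last char: 'b')
  sorted[7] = a222b3c2ccb$3  (last char: '3')
  sorted[8] = b$3a222b3c2cc  (last char: 'c')
  sorted[9] = b3c2ccb$3a222  (last char: '2')
  sorted[10] = c2ccb$3a222b3  (last char: '3')
  sorted[11] = cb$3a222b3c2c  (last char: 'c')
  sorted[12] = ccb$3a222b3c2  (last char: '2')
Last column: ba22c$b3c23c2
Original string S is at sorted index 5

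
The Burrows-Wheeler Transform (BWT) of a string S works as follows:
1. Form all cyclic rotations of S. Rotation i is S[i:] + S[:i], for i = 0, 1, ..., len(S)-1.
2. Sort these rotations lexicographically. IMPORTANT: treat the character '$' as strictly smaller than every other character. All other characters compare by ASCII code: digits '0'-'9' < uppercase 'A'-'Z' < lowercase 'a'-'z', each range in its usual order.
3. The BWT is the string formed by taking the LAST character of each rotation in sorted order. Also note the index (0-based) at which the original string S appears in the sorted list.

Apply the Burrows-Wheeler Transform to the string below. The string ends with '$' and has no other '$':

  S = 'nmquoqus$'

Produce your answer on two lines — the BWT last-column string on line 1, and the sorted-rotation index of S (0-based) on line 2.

Answer: sn$umouqq
2

Derivation:
All 9 rotations (rotation i = S[i:]+S[:i]):
  rot[0] = nmquoqus$
  rot[1] = mquoqus$n
  rot[2] = quoqus$nm
  rot[3] = uoqus$nmq
  rot[4] = oqus$nmqu
  rot[5] = qus$nmquo
  rot[6] = us$nmquoq
  rot[7] = s$nmquoqu
  rot[8] = $nmquoqus
Sorted (with $ < everything):
  sorted[0] = $nmquoqus  (last char: 's')
  sorted[1] = mquoqus$n  (last char: 'n')
  sorted[2] = nmquoqus$  (last char: '$')
  sorted[3] = oqus$nmqu  (last char: 'u')
  sorted[4] = quoqus$nm  (last char: 'm')
  sorted[5] = qus$nmquo  (last char: 'o')
  sorted[6] = s$nmquoqu  (last char: 'u')
  sorted[7] = uoqus$nmq  (last char: 'q')
  sorted[8] = us$nmquoq  (last char: 'q')
Last column: sn$umouqq
Original string S is at sorted index 2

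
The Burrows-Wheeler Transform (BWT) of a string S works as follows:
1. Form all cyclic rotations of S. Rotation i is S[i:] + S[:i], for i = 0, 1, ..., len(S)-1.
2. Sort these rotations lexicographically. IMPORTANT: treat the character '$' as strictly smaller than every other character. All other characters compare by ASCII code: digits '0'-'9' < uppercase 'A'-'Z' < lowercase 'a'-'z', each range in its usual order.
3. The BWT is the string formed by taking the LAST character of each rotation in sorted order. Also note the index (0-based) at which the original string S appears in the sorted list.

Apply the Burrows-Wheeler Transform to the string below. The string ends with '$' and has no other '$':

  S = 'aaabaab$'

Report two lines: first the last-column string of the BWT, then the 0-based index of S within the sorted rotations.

Answer: b$baaaaa
1

Derivation:
All 8 rotations (rotation i = S[i:]+S[:i]):
  rot[0] = aaabaab$
  rot[1] = aabaab$a
  rot[2] = abaab$aa
  rot[3] = baab$aaa
  rot[4] = aab$aaab
  rot[5] = ab$aaaba
  rot[6] = b$aaabaa
  rot[7] = $aaabaab
Sorted (with $ < everything):
  sorted[0] = $aaabaab  (last char: 'b')
  sorted[1] = aaabaab$  (last char: '$')
  sorted[2] = aab$aaab  (last char: 'b')
  sorted[3] = aabaab$a  (last char: 'a')
  sorted[4] = ab$aaaba  (last char: 'a')
  sorted[5] = abaab$aa  (last char: 'a')
  sorted[6] = b$aaabaa  (last char: 'a')
  sorted[7] = baab$aaa  (last char: 'a')
Last column: b$baaaaa
Original string S is at sorted index 1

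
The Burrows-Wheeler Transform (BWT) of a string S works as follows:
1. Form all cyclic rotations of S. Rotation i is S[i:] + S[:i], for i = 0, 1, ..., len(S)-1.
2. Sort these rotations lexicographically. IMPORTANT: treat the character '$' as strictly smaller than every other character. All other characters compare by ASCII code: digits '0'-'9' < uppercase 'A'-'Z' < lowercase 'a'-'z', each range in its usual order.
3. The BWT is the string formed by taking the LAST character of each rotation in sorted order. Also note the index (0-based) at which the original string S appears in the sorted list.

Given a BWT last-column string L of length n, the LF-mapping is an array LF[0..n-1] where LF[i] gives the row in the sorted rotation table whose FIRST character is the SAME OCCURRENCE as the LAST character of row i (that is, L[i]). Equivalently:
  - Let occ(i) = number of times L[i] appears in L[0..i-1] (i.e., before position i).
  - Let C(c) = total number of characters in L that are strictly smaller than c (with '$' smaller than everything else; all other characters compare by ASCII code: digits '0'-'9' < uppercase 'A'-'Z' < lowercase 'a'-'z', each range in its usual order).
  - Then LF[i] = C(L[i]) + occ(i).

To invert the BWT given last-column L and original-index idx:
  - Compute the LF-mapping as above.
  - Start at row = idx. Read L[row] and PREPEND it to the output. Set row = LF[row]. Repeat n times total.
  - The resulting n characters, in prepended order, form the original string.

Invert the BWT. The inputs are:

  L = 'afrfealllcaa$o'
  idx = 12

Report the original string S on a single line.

Answer: oraclealfalfa$

Derivation:
LF mapping: 1 7 13 8 6 2 9 10 11 5 3 4 0 12
Walk LF starting at row 12, prepending L[row]:
  step 1: row=12, L[12]='$', prepend. Next row=LF[12]=0
  step 2: row=0, L[0]='a', prepend. Next row=LF[0]=1
  step 3: row=1, L[1]='f', prepend. Next row=LF[1]=7
  step 4: row=7, L[7]='l', prepend. Next row=LF[7]=10
  step 5: row=10, L[10]='a', prepend. Next row=LF[10]=3
  step 6: row=3, L[3]='f', prepend. Next row=LF[3]=8
  step 7: row=8, L[8]='l', prepend. Next row=LF[8]=11
  step 8: row=11, L[11]='a', prepend. Next row=LF[11]=4
  step 9: row=4, L[4]='e', prepend. Next row=LF[4]=6
  step 10: row=6, L[6]='l', prepend. Next row=LF[6]=9
  step 11: row=9, L[9]='c', prepend. Next row=LF[9]=5
  step 12: row=5, L[5]='a', prepend. Next row=LF[5]=2
  step 13: row=2, L[2]='r', prepend. Next row=LF[2]=13
  step 14: row=13, L[13]='o', prepend. Next row=LF[13]=12
Reversed output: oraclealfalfa$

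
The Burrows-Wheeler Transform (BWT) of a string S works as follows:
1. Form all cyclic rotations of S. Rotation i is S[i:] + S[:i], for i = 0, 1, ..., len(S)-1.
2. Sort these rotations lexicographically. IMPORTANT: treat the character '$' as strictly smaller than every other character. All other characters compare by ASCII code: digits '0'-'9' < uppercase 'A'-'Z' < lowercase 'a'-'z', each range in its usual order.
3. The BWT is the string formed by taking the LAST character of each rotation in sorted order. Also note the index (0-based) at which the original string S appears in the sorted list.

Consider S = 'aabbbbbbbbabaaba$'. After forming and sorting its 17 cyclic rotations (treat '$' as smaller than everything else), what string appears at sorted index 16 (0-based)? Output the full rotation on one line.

Answer: bbbbbbbbabaaba$aa

Derivation:
All 17 rotations (rotation i = S[i:]+S[:i]):
  rot[0] = aabbbbbbbbabaaba$
  rot[1] = abbbbbbbbabaaba$a
  rot[2] = bbbbbbbbabaaba$aa
  rot[3] = bbbbbbbabaaba$aab
  rot[4] = bbbbbbabaaba$aabb
  rot[5] = bbbbbabaaba$aabbb
  rot[6] = bbbbabaaba$aabbbb
  rot[7] = bbbabaaba$aabbbbb
  rot[8] = bbabaaba$aabbbbbb
  rot[9] = babaaba$aabbbbbbb
  rot[10] = abaaba$aabbbbbbbb
  rot[11] = baaba$aabbbbbbbba
  rot[12] = aaba$aabbbbbbbbab
  rot[13] = aba$aabbbbbbbbaba
  rot[14] = ba$aabbbbbbbbabaa
  rot[15] = a$aabbbbbbbbabaab
  rot[16] = $aabbbbbbbbabaaba
Sorted (with $ < everything):
  sorted[0] = $aabbbbbbbbabaaba
  sorted[1] = a$aabbbbbbbbabaab
  sorted[2] = aaba$aabbbbbbbbab
  sorted[3] = aabbbbbbbbabaaba$
  sorted[4] = aba$aabbbbbbbbaba
  sorted[5] = abaaba$aabbbbbbbb
  sorted[6] = abbbbbbbbabaaba$a
  sorted[7] = ba$aabbbbbbbbabaa
  sorted[8] = baaba$aabbbbbbbba
  sorted[9] = babaaba$aabbbbbbb
  sorted[10] = bbabaaba$aabbbbbb
  sorted[11] = bbbabaaba$aabbbbb
  sorted[12] = bbbbabaaba$aabbbb
  sorted[13] = bbbbbabaaba$aabbb
  sorted[14] = bbbbbbabaaba$aabb
  sorted[15] = bbbbbbbabaaba$aab
  sorted[16] = bbbbbbbbabaaba$aa
sorted[16] = bbbbbbbbabaaba$aa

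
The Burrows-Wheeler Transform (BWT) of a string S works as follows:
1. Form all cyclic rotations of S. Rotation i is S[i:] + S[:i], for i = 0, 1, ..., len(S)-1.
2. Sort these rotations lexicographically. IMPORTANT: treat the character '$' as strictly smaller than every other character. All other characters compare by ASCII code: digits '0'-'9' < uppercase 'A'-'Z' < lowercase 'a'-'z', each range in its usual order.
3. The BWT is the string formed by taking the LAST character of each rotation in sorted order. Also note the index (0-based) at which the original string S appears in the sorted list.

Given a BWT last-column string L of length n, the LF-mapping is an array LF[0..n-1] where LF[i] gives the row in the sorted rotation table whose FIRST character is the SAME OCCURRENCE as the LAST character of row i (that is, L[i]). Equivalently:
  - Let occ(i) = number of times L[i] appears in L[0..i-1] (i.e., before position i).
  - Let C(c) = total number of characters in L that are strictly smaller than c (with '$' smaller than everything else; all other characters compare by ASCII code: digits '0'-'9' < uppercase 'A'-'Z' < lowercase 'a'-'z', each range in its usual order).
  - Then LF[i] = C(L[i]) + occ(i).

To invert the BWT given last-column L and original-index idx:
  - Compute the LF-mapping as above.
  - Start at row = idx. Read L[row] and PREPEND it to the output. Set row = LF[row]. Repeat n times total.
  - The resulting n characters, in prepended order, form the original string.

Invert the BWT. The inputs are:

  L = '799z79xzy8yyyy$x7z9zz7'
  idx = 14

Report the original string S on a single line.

LF mapping: 1 6 7 17 2 8 10 18 12 5 13 14 15 16 0 11 3 19 9 20 21 4
Walk LF starting at row 14, prepending L[row]:
  step 1: row=14, L[14]='$', prepend. Next row=LF[14]=0
  step 2: row=0, L[0]='7', prepend. Next row=LF[0]=1
  step 3: row=1, L[1]='9', prepend. Next row=LF[1]=6
  step 4: row=6, L[6]='x', prepend. Next row=LF[6]=10
  step 5: row=10, L[10]='y', prepend. Next row=LF[10]=13
  step 6: row=13, L[13]='y', prepend. Next row=LF[13]=16
  step 7: row=16, L[16]='7', prepend. Next row=LF[16]=3
  step 8: row=3, L[3]='z', prepend. Next row=LF[3]=17
  step 9: row=17, L[17]='z', prepend. Next row=LF[17]=19
  step 10: row=19, L[19]='z', prepend. Next row=LF[19]=20
  step 11: row=20, L[20]='z', prepend. Next row=LF[20]=21
  step 12: row=21, L[21]='7', prepend. Next row=LF[21]=4
  step 13: row=4, L[4]='7', prepend. Next row=LF[4]=2
  step 14: row=2, L[2]='9', prepend. Next row=LF[2]=7
  step 15: row=7, L[7]='z', prepend. Next row=LF[7]=18
  step 16: row=18, L[18]='9', prepend. Next row=LF[18]=9
  step 17: row=9, L[9]='8', prepend. Next row=LF[9]=5
  step 18: row=5, L[5]='9', prepend. Next row=LF[5]=8
  step 19: row=8, L[8]='y', prepend. Next row=LF[8]=12
  step 20: row=12, L[12]='y', prepend. Next row=LF[12]=15
  step 21: row=15, L[15]='x', prepend. Next row=LF[15]=11
  step 22: row=11, L[11]='y', prepend. Next row=LF[11]=14
Reversed output: yxyy989z977zzzz7yyx97$

Answer: yxyy989z977zzzz7yyx97$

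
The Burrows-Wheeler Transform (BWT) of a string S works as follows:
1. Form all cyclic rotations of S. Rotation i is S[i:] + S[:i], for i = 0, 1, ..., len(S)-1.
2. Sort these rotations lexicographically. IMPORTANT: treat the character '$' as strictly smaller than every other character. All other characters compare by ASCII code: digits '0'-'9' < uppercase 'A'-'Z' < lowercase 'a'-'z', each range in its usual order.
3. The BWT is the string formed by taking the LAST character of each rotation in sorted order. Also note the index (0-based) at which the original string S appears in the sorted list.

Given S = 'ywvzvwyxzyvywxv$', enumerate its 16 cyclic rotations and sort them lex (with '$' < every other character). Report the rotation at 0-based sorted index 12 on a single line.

Answer: ywxv$ywvzvwyxzyv

Derivation:
All 16 rotations (rotation i = S[i:]+S[:i]):
  rot[0] = ywvzvwyxzyvywxv$
  rot[1] = wvzvwyxzyvywxv$y
  rot[2] = vzvwyxzyvywxv$yw
  rot[3] = zvwyxzyvywxv$ywv
  rot[4] = vwyxzyvywxv$ywvz
  rot[5] = wyxzyvywxv$ywvzv
  rot[6] = yxzyvywxv$ywvzvw
  rot[7] = xzyvywxv$ywvzvwy
  rot[8] = zyvywxv$ywvzvwyx
  rot[9] = yvywxv$ywvzvwyxz
  rot[10] = vywxv$ywvzvwyxzy
  rot[11] = ywxv$ywvzvwyxzyv
  rot[12] = wxv$ywvzvwyxzyvy
  rot[13] = xv$ywvzvwyxzyvyw
  rot[14] = v$ywvzvwyxzyvywx
  rot[15] = $ywvzvwyxzyvywxv
Sorted (with $ < everything):
  sorted[0] = $ywvzvwyxzyvywxv
  sorted[1] = v$ywvzvwyxzyvywx
  sorted[2] = vwyxzyvywxv$ywvz
  sorted[3] = vywxv$ywvzvwyxzy
  sorted[4] = vzvwyxzyvywxv$yw
  sorted[5] = wvzvwyxzyvywxv$y
  sorted[6] = wxv$ywvzvwyxzyvy
  sorted[7] = wyxzyvywxv$ywvzv
  sorted[8] = xv$ywvzvwyxzyvyw
  sorted[9] = xzyvywxv$ywvzvwy
  sorted[10] = yvywxv$ywvzvwyxz
  sorted[11] = ywvzvwyxzyvywxv$
  sorted[12] = ywxv$ywvzvwyxzyv
  sorted[13] = yxzyvywxv$ywvzvw
  sorted[14] = zvwyxzyvywxv$ywv
  sorted[15] = zyvywxv$ywvzvwyx
sorted[12] = ywxv$ywvzvwyxzyv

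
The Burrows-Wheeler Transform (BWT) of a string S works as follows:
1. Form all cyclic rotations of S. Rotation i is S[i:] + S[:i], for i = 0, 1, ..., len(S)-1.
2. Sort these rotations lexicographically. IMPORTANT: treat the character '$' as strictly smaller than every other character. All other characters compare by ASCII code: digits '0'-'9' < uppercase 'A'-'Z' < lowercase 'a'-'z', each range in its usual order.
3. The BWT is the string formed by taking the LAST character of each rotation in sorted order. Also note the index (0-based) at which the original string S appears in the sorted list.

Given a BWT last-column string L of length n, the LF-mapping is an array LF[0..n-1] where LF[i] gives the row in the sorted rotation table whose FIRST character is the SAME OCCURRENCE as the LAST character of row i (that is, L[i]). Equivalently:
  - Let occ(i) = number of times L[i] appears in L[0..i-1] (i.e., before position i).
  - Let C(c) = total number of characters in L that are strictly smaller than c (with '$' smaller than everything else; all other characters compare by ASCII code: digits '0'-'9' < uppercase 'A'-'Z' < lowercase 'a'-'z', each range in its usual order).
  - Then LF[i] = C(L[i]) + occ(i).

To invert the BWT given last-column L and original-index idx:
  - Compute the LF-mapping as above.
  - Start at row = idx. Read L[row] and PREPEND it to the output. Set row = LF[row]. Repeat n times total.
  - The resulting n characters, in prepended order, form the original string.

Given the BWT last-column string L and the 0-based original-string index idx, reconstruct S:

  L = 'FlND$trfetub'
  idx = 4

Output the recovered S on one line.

Answer: butterflDNF$

Derivation:
LF mapping: 2 7 3 1 0 9 8 6 5 10 11 4
Walk LF starting at row 4, prepending L[row]:
  step 1: row=4, L[4]='$', prepend. Next row=LF[4]=0
  step 2: row=0, L[0]='F', prepend. Next row=LF[0]=2
  step 3: row=2, L[2]='N', prepend. Next row=LF[2]=3
  step 4: row=3, L[3]='D', prepend. Next row=LF[3]=1
  step 5: row=1, L[1]='l', prepend. Next row=LF[1]=7
  step 6: row=7, L[7]='f', prepend. Next row=LF[7]=6
  step 7: row=6, L[6]='r', prepend. Next row=LF[6]=8
  step 8: row=8, L[8]='e', prepend. Next row=LF[8]=5
  step 9: row=5, L[5]='t', prepend. Next row=LF[5]=9
  step 10: row=9, L[9]='t', prepend. Next row=LF[9]=10
  step 11: row=10, L[10]='u', prepend. Next row=LF[10]=11
  step 12: row=11, L[11]='b', prepend. Next row=LF[11]=4
Reversed output: butterflDNF$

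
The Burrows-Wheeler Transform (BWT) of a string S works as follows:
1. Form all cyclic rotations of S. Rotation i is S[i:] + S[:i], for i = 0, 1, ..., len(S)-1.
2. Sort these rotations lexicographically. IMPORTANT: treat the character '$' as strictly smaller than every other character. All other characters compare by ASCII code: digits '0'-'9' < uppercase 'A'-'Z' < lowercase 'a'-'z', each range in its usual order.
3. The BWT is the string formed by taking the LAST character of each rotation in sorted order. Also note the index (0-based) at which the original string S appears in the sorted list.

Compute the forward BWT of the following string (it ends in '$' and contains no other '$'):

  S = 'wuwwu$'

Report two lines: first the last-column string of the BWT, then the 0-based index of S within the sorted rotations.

All 6 rotations (rotation i = S[i:]+S[:i]):
  rot[0] = wuwwu$
  rot[1] = uwwu$w
  rot[2] = wwu$wu
  rot[3] = wu$wuw
  rot[4] = u$wuww
  rot[5] = $wuwwu
Sorted (with $ < everything):
  sorted[0] = $wuwwu  (last char: 'u')
  sorted[1] = u$wuww  (last char: 'w')
  sorted[2] = uwwu$w  (last char: 'w')
  sorted[3] = wu$wuw  (last char: 'w')
  sorted[4] = wuwwu$  (last char: '$')
  sorted[5] = wwu$wu  (last char: 'u')
Last column: uwww$u
Original string S is at sorted index 4

Answer: uwww$u
4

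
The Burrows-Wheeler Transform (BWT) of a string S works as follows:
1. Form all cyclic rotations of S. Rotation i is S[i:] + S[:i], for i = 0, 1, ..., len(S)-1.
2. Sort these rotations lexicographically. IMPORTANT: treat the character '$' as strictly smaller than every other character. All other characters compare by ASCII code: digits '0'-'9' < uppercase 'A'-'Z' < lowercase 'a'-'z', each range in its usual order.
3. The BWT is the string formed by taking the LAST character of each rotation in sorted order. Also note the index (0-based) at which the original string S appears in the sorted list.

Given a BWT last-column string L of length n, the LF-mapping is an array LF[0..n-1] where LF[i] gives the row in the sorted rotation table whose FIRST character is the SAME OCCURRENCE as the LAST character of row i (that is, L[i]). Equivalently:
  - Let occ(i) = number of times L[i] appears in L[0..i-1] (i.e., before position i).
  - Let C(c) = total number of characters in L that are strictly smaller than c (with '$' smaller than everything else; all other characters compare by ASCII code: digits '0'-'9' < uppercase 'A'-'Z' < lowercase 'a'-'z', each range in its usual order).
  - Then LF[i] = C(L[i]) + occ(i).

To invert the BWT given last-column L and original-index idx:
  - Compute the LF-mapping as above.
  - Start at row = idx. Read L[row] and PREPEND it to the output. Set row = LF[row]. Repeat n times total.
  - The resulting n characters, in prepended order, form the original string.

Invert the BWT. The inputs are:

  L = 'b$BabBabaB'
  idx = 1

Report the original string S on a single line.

Answer: BBaabaBbb$

Derivation:
LF mapping: 7 0 1 4 8 2 5 9 6 3
Walk LF starting at row 1, prepending L[row]:
  step 1: row=1, L[1]='$', prepend. Next row=LF[1]=0
  step 2: row=0, L[0]='b', prepend. Next row=LF[0]=7
  step 3: row=7, L[7]='b', prepend. Next row=LF[7]=9
  step 4: row=9, L[9]='B', prepend. Next row=LF[9]=3
  step 5: row=3, L[3]='a', prepend. Next row=LF[3]=4
  step 6: row=4, L[4]='b', prepend. Next row=LF[4]=8
  step 7: row=8, L[8]='a', prepend. Next row=LF[8]=6
  step 8: row=6, L[6]='a', prepend. Next row=LF[6]=5
  step 9: row=5, L[5]='B', prepend. Next row=LF[5]=2
  step 10: row=2, L[2]='B', prepend. Next row=LF[2]=1
Reversed output: BBaabaBbb$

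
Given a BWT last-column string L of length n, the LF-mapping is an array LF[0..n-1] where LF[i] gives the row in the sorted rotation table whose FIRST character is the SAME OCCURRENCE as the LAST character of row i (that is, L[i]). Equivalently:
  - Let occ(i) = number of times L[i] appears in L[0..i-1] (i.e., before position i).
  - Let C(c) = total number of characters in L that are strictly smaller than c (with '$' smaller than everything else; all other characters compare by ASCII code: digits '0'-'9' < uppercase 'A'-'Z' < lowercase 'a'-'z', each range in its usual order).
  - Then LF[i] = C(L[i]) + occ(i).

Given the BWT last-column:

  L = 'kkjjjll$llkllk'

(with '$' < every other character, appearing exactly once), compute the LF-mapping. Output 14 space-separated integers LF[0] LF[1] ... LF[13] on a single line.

Answer: 4 5 1 2 3 8 9 0 10 11 6 12 13 7

Derivation:
Char counts: '$':1, 'j':3, 'k':4, 'l':6
C (first-col start): C('$')=0, C('j')=1, C('k')=4, C('l')=8
L[0]='k': occ=0, LF[0]=C('k')+0=4+0=4
L[1]='k': occ=1, LF[1]=C('k')+1=4+1=5
L[2]='j': occ=0, LF[2]=C('j')+0=1+0=1
L[3]='j': occ=1, LF[3]=C('j')+1=1+1=2
L[4]='j': occ=2, LF[4]=C('j')+2=1+2=3
L[5]='l': occ=0, LF[5]=C('l')+0=8+0=8
L[6]='l': occ=1, LF[6]=C('l')+1=8+1=9
L[7]='$': occ=0, LF[7]=C('$')+0=0+0=0
L[8]='l': occ=2, LF[8]=C('l')+2=8+2=10
L[9]='l': occ=3, LF[9]=C('l')+3=8+3=11
L[10]='k': occ=2, LF[10]=C('k')+2=4+2=6
L[11]='l': occ=4, LF[11]=C('l')+4=8+4=12
L[12]='l': occ=5, LF[12]=C('l')+5=8+5=13
L[13]='k': occ=3, LF[13]=C('k')+3=4+3=7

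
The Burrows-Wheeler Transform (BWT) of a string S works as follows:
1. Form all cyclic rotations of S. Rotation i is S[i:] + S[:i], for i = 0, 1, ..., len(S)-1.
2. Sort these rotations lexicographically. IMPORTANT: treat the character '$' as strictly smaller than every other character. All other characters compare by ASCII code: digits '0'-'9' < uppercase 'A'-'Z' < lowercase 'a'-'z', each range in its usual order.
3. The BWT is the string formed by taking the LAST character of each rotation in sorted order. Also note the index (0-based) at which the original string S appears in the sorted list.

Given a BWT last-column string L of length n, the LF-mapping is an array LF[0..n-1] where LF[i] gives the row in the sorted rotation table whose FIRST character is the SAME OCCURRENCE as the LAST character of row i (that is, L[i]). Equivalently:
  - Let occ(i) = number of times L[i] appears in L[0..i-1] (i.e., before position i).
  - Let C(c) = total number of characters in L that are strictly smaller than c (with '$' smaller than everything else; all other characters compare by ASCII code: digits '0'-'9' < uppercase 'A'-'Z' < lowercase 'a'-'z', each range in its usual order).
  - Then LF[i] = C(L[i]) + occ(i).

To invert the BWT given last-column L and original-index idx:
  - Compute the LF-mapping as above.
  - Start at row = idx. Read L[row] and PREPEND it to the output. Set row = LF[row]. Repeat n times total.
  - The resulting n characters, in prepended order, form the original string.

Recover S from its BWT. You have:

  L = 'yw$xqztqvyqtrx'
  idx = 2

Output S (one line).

LF mapping: 11 8 0 9 1 13 5 2 7 12 3 6 4 10
Walk LF starting at row 2, prepending L[row]:
  step 1: row=2, L[2]='$', prepend. Next row=LF[2]=0
  step 2: row=0, L[0]='y', prepend. Next row=LF[0]=11
  step 3: row=11, L[11]='t', prepend. Next row=LF[11]=6
  step 4: row=6, L[6]='t', prepend. Next row=LF[6]=5
  step 5: row=5, L[5]='z', prepend. Next row=LF[5]=13
  step 6: row=13, L[13]='x', prepend. Next row=LF[13]=10
  step 7: row=10, L[10]='q', prepend. Next row=LF[10]=3
  step 8: row=3, L[3]='x', prepend. Next row=LF[3]=9
  step 9: row=9, L[9]='y', prepend. Next row=LF[9]=12
  step 10: row=12, L[12]='r', prepend. Next row=LF[12]=4
  step 11: row=4, L[4]='q', prepend. Next row=LF[4]=1
  step 12: row=1, L[1]='w', prepend. Next row=LF[1]=8
  step 13: row=8, L[8]='v', prepend. Next row=LF[8]=7
  step 14: row=7, L[7]='q', prepend. Next row=LF[7]=2
Reversed output: qvwqryxqxztty$

Answer: qvwqryxqxztty$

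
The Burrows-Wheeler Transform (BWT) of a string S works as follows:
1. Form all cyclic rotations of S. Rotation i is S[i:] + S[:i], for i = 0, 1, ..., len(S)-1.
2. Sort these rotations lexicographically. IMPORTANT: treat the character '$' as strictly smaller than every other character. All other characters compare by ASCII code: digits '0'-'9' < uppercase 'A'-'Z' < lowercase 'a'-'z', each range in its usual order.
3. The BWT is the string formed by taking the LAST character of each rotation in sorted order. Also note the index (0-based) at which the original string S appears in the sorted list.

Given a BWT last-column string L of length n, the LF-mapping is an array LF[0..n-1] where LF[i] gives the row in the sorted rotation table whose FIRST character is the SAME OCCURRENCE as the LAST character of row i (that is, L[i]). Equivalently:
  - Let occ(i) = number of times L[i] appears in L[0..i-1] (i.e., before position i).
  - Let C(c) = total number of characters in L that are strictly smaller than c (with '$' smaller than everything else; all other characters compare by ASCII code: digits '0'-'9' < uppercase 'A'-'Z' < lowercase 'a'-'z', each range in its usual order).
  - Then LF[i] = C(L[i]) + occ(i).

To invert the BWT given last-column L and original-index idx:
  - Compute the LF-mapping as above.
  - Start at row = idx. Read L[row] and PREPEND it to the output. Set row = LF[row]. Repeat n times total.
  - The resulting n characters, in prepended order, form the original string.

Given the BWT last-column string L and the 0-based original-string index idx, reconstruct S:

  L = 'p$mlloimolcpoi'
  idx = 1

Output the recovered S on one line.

LF mapping: 12 0 7 4 5 9 2 8 10 6 1 13 11 3
Walk LF starting at row 1, prepending L[row]:
  step 1: row=1, L[1]='$', prepend. Next row=LF[1]=0
  step 2: row=0, L[0]='p', prepend. Next row=LF[0]=12
  step 3: row=12, L[12]='o', prepend. Next row=LF[12]=11
  step 4: row=11, L[11]='p', prepend. Next row=LF[11]=13
  step 5: row=13, L[13]='i', prepend. Next row=LF[13]=3
  step 6: row=3, L[3]='l', prepend. Next row=LF[3]=4
  step 7: row=4, L[4]='l', prepend. Next row=LF[4]=5
  step 8: row=5, L[5]='o', prepend. Next row=LF[5]=9
  step 9: row=9, L[9]='l', prepend. Next row=LF[9]=6
  step 10: row=6, L[6]='i', prepend. Next row=LF[6]=2
  step 11: row=2, L[2]='m', prepend. Next row=LF[2]=7
  step 12: row=7, L[7]='m', prepend. Next row=LF[7]=8
  step 13: row=8, L[8]='o', prepend. Next row=LF[8]=10
  step 14: row=10, L[10]='c', prepend. Next row=LF[10]=1
Reversed output: commilollipop$

Answer: commilollipop$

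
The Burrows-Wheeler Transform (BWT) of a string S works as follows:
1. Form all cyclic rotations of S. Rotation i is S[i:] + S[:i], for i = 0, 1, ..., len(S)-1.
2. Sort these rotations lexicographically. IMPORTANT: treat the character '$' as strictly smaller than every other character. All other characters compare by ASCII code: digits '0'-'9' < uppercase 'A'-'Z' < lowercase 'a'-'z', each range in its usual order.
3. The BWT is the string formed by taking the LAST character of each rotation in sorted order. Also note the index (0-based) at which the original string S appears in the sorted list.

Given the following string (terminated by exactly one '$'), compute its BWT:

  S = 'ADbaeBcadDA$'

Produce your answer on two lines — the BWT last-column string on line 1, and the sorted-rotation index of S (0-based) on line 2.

Answer: AD$edAcbDBaa
2

Derivation:
All 12 rotations (rotation i = S[i:]+S[:i]):
  rot[0] = ADbaeBcadDA$
  rot[1] = DbaeBcadDA$A
  rot[2] = baeBcadDA$AD
  rot[3] = aeBcadDA$ADb
  rot[4] = eBcadDA$ADba
  rot[5] = BcadDA$ADbae
  rot[6] = cadDA$ADbaeB
  rot[7] = adDA$ADbaeBc
  rot[8] = dDA$ADbaeBca
  rot[9] = DA$ADbaeBcad
  rot[10] = A$ADbaeBcadD
  rot[11] = $ADbaeBcadDA
Sorted (with $ < everything):
  sorted[0] = $ADbaeBcadDA  (last char: 'A')
  sorted[1] = A$ADbaeBcadD  (last char: 'D')
  sorted[2] = ADbaeBcadDA$  (last char: '$')
  sorted[3] = BcadDA$ADbae  (last char: 'e')
  sorted[4] = DA$ADbaeBcad  (last char: 'd')
  sorted[5] = DbaeBcadDA$A  (last char: 'A')
  sorted[6] = adDA$ADbaeBc  (last char: 'c')
  sorted[7] = aeBcadDA$ADb  (last char: 'b')
  sorted[8] = baeBcadDA$AD  (last char: 'D')
  sorted[9] = cadDA$ADbaeB  (last char: 'B')
  sorted[10] = dDA$ADbaeBca  (last char: 'a')
  sorted[11] = eBcadDA$ADba  (last char: 'a')
Last column: AD$edAcbDBaa
Original string S is at sorted index 2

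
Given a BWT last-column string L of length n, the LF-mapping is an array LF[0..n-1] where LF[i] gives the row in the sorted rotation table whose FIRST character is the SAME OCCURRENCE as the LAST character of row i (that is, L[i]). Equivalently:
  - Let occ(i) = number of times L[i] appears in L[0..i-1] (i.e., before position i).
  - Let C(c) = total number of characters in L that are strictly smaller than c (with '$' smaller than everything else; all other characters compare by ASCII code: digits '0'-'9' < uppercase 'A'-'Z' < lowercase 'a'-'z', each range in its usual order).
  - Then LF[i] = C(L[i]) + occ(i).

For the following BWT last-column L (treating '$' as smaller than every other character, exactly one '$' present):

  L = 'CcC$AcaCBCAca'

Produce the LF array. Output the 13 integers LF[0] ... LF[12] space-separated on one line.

Answer: 4 10 5 0 1 11 8 6 3 7 2 12 9

Derivation:
Char counts: '$':1, 'A':2, 'B':1, 'C':4, 'a':2, 'c':3
C (first-col start): C('$')=0, C('A')=1, C('B')=3, C('C')=4, C('a')=8, C('c')=10
L[0]='C': occ=0, LF[0]=C('C')+0=4+0=4
L[1]='c': occ=0, LF[1]=C('c')+0=10+0=10
L[2]='C': occ=1, LF[2]=C('C')+1=4+1=5
L[3]='$': occ=0, LF[3]=C('$')+0=0+0=0
L[4]='A': occ=0, LF[4]=C('A')+0=1+0=1
L[5]='c': occ=1, LF[5]=C('c')+1=10+1=11
L[6]='a': occ=0, LF[6]=C('a')+0=8+0=8
L[7]='C': occ=2, LF[7]=C('C')+2=4+2=6
L[8]='B': occ=0, LF[8]=C('B')+0=3+0=3
L[9]='C': occ=3, LF[9]=C('C')+3=4+3=7
L[10]='A': occ=1, LF[10]=C('A')+1=1+1=2
L[11]='c': occ=2, LF[11]=C('c')+2=10+2=12
L[12]='a': occ=1, LF[12]=C('a')+1=8+1=9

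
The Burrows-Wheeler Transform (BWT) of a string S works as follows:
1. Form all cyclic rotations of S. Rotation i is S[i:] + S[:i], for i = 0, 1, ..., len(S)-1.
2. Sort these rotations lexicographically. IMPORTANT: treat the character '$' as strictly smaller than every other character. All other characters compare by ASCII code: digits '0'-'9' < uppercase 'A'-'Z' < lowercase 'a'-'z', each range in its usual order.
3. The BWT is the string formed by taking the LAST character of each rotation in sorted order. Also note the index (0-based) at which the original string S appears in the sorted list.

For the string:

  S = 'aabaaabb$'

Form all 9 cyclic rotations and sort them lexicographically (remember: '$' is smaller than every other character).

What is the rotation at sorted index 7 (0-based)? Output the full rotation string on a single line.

All 9 rotations (rotation i = S[i:]+S[:i]):
  rot[0] = aabaaabb$
  rot[1] = abaaabb$a
  rot[2] = baaabb$aa
  rot[3] = aaabb$aab
  rot[4] = aabb$aaba
  rot[5] = abb$aabaa
  rot[6] = bb$aabaaa
  rot[7] = b$aabaaab
  rot[8] = $aabaaabb
Sorted (with $ < everything):
  sorted[0] = $aabaaabb
  sorted[1] = aaabb$aab
  sorted[2] = aabaaabb$
  sorted[3] = aabb$aaba
  sorted[4] = abaaabb$a
  sorted[5] = abb$aabaa
  sorted[6] = b$aabaaab
  sorted[7] = baaabb$aa
  sorted[8] = bb$aabaaa
sorted[7] = baaabb$aa

Answer: baaabb$aa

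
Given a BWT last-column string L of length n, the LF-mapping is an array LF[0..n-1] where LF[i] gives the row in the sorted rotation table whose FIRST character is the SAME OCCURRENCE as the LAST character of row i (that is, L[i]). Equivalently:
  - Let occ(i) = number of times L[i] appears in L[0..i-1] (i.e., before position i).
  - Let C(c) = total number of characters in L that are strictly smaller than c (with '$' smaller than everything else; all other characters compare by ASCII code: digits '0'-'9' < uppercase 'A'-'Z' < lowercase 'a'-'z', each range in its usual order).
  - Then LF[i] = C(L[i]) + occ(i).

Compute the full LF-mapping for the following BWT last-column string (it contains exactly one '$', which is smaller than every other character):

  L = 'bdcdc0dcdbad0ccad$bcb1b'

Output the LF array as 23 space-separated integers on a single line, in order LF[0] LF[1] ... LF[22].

Answer: 6 17 11 18 12 1 19 13 20 7 4 21 2 14 15 5 22 0 8 16 9 3 10

Derivation:
Char counts: '$':1, '0':2, '1':1, 'a':2, 'b':5, 'c':6, 'd':6
C (first-col start): C('$')=0, C('0')=1, C('1')=3, C('a')=4, C('b')=6, C('c')=11, C('d')=17
L[0]='b': occ=0, LF[0]=C('b')+0=6+0=6
L[1]='d': occ=0, LF[1]=C('d')+0=17+0=17
L[2]='c': occ=0, LF[2]=C('c')+0=11+0=11
L[3]='d': occ=1, LF[3]=C('d')+1=17+1=18
L[4]='c': occ=1, LF[4]=C('c')+1=11+1=12
L[5]='0': occ=0, LF[5]=C('0')+0=1+0=1
L[6]='d': occ=2, LF[6]=C('d')+2=17+2=19
L[7]='c': occ=2, LF[7]=C('c')+2=11+2=13
L[8]='d': occ=3, LF[8]=C('d')+3=17+3=20
L[9]='b': occ=1, LF[9]=C('b')+1=6+1=7
L[10]='a': occ=0, LF[10]=C('a')+0=4+0=4
L[11]='d': occ=4, LF[11]=C('d')+4=17+4=21
L[12]='0': occ=1, LF[12]=C('0')+1=1+1=2
L[13]='c': occ=3, LF[13]=C('c')+3=11+3=14
L[14]='c': occ=4, LF[14]=C('c')+4=11+4=15
L[15]='a': occ=1, LF[15]=C('a')+1=4+1=5
L[16]='d': occ=5, LF[16]=C('d')+5=17+5=22
L[17]='$': occ=0, LF[17]=C('$')+0=0+0=0
L[18]='b': occ=2, LF[18]=C('b')+2=6+2=8
L[19]='c': occ=5, LF[19]=C('c')+5=11+5=16
L[20]='b': occ=3, LF[20]=C('b')+3=6+3=9
L[21]='1': occ=0, LF[21]=C('1')+0=3+0=3
L[22]='b': occ=4, LF[22]=C('b')+4=6+4=10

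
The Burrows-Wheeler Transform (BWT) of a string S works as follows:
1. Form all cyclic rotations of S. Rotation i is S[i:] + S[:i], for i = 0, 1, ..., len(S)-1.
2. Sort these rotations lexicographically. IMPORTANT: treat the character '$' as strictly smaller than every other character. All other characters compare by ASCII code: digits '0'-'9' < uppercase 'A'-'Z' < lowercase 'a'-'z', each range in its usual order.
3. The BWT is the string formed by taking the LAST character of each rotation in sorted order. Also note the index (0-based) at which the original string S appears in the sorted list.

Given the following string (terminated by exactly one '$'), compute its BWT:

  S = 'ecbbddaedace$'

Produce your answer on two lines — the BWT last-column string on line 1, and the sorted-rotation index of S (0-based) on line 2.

All 13 rotations (rotation i = S[i:]+S[:i]):
  rot[0] = ecbbddaedace$
  rot[1] = cbbddaedace$e
  rot[2] = bbddaedace$ec
  rot[3] = bddaedace$ecb
  rot[4] = ddaedace$ecbb
  rot[5] = daedace$ecbbd
  rot[6] = aedace$ecbbdd
  rot[7] = edace$ecbbdda
  rot[8] = dace$ecbbddae
  rot[9] = ace$ecbbddaed
  rot[10] = ce$ecbbddaeda
  rot[11] = e$ecbbddaedac
  rot[12] = $ecbbddaedace
Sorted (with $ < everything):
  sorted[0] = $ecbbddaedace  (last char: 'e')
  sorted[1] = ace$ecbbddaed  (last char: 'd')
  sorted[2] = aedace$ecbbdd  (last char: 'd')
  sorted[3] = bbddaedace$ec  (last char: 'c')
  sorted[4] = bddaedace$ecb  (last char: 'b')
  sorted[5] = cbbddaedace$e  (last char: 'e')
  sorted[6] = ce$ecbbddaeda  (last char: 'a')
  sorted[7] = dace$ecbbddae  (last char: 'e')
  sorted[8] = daedace$ecbbd  (last char: 'd')
  sorted[9] = ddaedace$ecbb  (last char: 'b')
  sorted[10] = e$ecbbddaedac  (last char: 'c')
  sorted[11] = ecbbddaedace$  (last char: '$')
  sorted[12] = edace$ecbbdda  (last char: 'a')
Last column: eddcbeaedbc$a
Original string S is at sorted index 11

Answer: eddcbeaedbc$a
11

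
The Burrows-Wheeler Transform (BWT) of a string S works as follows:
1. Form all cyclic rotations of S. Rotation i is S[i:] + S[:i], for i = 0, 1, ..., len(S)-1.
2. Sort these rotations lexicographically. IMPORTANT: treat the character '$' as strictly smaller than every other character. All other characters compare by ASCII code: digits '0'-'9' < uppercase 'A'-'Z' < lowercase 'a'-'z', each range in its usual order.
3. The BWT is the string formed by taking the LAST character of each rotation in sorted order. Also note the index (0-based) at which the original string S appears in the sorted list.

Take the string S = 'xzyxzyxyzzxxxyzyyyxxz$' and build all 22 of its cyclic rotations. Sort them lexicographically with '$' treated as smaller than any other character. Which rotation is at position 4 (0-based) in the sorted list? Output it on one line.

Answer: xyzyyyxxz$xzyxzyxyzzxx

Derivation:
All 22 rotations (rotation i = S[i:]+S[:i]):
  rot[0] = xzyxzyxyzzxxxyzyyyxxz$
  rot[1] = zyxzyxyzzxxxyzyyyxxz$x
  rot[2] = yxzyxyzzxxxyzyyyxxz$xz
  rot[3] = xzyxyzzxxxyzyyyxxz$xzy
  rot[4] = zyxyzzxxxyzyyyxxz$xzyx
  rot[5] = yxyzzxxxyzyyyxxz$xzyxz
  rot[6] = xyzzxxxyzyyyxxz$xzyxzy
  rot[7] = yzzxxxyzyyyxxz$xzyxzyx
  rot[8] = zzxxxyzyyyxxz$xzyxzyxy
  rot[9] = zxxxyzyyyxxz$xzyxzyxyz
  rot[10] = xxxyzyyyxxz$xzyxzyxyzz
  rot[11] = xxyzyyyxxz$xzyxzyxyzzx
  rot[12] = xyzyyyxxz$xzyxzyxyzzxx
  rot[13] = yzyyyxxz$xzyxzyxyzzxxx
  rot[14] = zyyyxxz$xzyxzyxyzzxxxy
  rot[15] = yyyxxz$xzyxzyxyzzxxxyz
  rot[16] = yyxxz$xzyxzyxyzzxxxyzy
  rot[17] = yxxz$xzyxzyxyzzxxxyzyy
  rot[18] = xxz$xzyxzyxyzzxxxyzyyy
  rot[19] = xz$xzyxzyxyzzxxxyzyyyx
  rot[20] = z$xzyxzyxyzzxxxyzyyyxx
  rot[21] = $xzyxzyxyzzxxxyzyyyxxz
Sorted (with $ < everything):
  sorted[0] = $xzyxzyxyzzxxxyzyyyxxz
  sorted[1] = xxxyzyyyxxz$xzyxzyxyzz
  sorted[2] = xxyzyyyxxz$xzyxzyxyzzx
  sorted[3] = xxz$xzyxzyxyzzxxxyzyyy
  sorted[4] = xyzyyyxxz$xzyxzyxyzzxx
  sorted[5] = xyzzxxxyzyyyxxz$xzyxzy
  sorted[6] = xz$xzyxzyxyzzxxxyzyyyx
  sorted[7] = xzyxyzzxxxyzyyyxxz$xzy
  sorted[8] = xzyxzyxyzzxxxyzyyyxxz$
  sorted[9] = yxxz$xzyxzyxyzzxxxyzyy
  sorted[10] = yxyzzxxxyzyyyxxz$xzyxz
  sorted[11] = yxzyxyzzxxxyzyyyxxz$xz
  sorted[12] = yyxxz$xzyxzyxyzzxxxyzy
  sorted[13] = yyyxxz$xzyxzyxyzzxxxyz
  sorted[14] = yzyyyxxz$xzyxzyxyzzxxx
  sorted[15] = yzzxxxyzyyyxxz$xzyxzyx
  sorted[16] = z$xzyxzyxyzzxxxyzyyyxx
  sorted[17] = zxxxyzyyyxxz$xzyxzyxyz
  sorted[18] = zyxyzzxxxyzyyyxxz$xzyx
  sorted[19] = zyxzyxyzzxxxyzyyyxxz$x
  sorted[20] = zyyyxxz$xzyxzyxyzzxxxy
  sorted[21] = zzxxxyzyyyxxz$xzyxzyxy
sorted[4] = xyzyyyxxz$xzyxzyxyzzxx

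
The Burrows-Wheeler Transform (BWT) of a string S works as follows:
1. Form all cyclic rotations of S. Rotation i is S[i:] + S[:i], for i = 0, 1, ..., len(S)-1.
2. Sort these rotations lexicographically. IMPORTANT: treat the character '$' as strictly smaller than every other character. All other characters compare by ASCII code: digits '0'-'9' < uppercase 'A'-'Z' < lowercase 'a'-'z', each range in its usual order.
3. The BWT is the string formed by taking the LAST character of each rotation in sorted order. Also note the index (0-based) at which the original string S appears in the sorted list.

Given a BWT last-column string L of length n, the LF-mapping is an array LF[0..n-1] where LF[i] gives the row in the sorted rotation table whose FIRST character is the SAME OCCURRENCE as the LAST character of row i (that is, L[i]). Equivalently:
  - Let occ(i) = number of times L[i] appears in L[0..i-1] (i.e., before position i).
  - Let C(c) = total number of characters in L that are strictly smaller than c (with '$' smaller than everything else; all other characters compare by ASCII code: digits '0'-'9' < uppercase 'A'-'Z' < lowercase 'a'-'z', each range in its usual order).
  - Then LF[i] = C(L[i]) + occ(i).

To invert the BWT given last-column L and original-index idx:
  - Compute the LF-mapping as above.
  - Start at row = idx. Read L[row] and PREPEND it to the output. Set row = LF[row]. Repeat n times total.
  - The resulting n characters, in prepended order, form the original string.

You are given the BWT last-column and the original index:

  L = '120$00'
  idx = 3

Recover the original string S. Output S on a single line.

Answer: 02001$

Derivation:
LF mapping: 4 5 1 0 2 3
Walk LF starting at row 3, prepending L[row]:
  step 1: row=3, L[3]='$', prepend. Next row=LF[3]=0
  step 2: row=0, L[0]='1', prepend. Next row=LF[0]=4
  step 3: row=4, L[4]='0', prepend. Next row=LF[4]=2
  step 4: row=2, L[2]='0', prepend. Next row=LF[2]=1
  step 5: row=1, L[1]='2', prepend. Next row=LF[1]=5
  step 6: row=5, L[5]='0', prepend. Next row=LF[5]=3
Reversed output: 02001$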